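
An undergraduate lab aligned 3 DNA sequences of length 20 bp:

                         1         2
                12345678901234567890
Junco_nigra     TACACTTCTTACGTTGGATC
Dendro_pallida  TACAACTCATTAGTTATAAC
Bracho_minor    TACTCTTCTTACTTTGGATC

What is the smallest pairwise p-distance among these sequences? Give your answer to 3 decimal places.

Pairwise Hamming distances:
  Junco_nigra vs Dendro_pallida: 8
  Junco_nigra vs Bracho_minor: 2
  Dendro_pallida vs Bracho_minor: 10
The smallest is 2 mismatches, between Junco_nigra and Bracho_minor; p = 2/20 = 0.100.

0.100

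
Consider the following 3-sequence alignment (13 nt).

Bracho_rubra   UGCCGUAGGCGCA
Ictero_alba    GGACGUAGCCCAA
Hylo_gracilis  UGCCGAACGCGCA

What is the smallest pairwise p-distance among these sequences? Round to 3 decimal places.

Pairwise Hamming distances:
  Bracho_rubra vs Ictero_alba: 5
  Bracho_rubra vs Hylo_gracilis: 2
  Ictero_alba vs Hylo_gracilis: 7
The smallest is 2 mismatches, between Bracho_rubra and Hylo_gracilis; p = 2/13 = 0.154.

0.154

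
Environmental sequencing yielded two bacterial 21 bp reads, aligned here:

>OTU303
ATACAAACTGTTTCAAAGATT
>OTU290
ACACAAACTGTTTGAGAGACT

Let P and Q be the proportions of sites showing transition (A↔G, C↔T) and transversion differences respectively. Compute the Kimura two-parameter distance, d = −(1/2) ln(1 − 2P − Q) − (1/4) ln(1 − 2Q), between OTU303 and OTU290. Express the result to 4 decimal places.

0.2278

Mismatches occur at site 2 (T→C, transition), site 14 (C→G, transversion), site 16 (A→G, transition), site 20 (T→C, transition).
Of the 4 differences, 3 transitions and 1 transversion over 21 sites: P = 3/21 = 0.142857, Q = 1/21 = 0.047619.
d = −0.5·ln(0.666667) − 0.25·ln(0.904762) = −0.5·(-0.405465) − 0.25·(-0.100083) = 0.2278.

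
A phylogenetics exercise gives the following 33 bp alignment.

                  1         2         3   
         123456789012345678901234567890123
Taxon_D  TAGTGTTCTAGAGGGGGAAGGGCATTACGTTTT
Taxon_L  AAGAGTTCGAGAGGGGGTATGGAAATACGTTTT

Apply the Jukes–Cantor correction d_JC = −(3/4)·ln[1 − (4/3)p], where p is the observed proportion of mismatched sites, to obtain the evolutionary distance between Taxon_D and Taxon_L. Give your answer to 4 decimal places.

The sequences differ at positions 1 (T/A), 4 (T/A), 9 (T/G), 18 (A/T), 20 (G/T), 23 (C/A), 25 (T/A).
p = 7/33 = 0.212121.
d = −0.75 · ln(1 − (4/3)·0.212121) = −0.75 · ln(0.717172) = −0.75 · (-0.332440) = 0.2493.

0.2493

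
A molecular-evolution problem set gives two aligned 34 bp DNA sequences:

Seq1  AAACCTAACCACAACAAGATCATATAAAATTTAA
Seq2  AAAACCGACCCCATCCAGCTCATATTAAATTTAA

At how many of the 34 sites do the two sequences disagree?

Mismatches occur at site 4 (C→A), site 6 (T→C), site 7 (A→G), site 11 (A→C), site 14 (A→T), site 16 (A→C), site 19 (A→C), site 26 (A→T).
That gives 8 mismatches out of 34 aligned sites, so the Hamming distance is 8.

8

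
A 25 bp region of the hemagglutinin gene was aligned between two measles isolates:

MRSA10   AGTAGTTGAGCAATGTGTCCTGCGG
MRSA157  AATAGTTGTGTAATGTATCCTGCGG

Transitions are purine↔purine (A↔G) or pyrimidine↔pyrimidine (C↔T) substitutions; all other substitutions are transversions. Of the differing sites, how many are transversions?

1

Mismatches occur at site 2 (G→A, transition), site 9 (A→T, transversion), site 11 (C→T, transition), site 17 (G→A, transition).
Of the 4 differences, 3 transitions and 1 transversion, so the answer is 1.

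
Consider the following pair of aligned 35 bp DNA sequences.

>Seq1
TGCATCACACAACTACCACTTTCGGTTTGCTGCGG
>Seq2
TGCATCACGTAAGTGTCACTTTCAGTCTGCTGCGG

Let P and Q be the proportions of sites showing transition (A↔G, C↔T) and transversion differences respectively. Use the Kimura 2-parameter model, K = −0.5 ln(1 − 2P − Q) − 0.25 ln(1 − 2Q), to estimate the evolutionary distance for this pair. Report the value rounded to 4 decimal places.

0.2469

Mismatches occur at site 9 (A/G, transition), site 10 (C/T, transition), site 13 (C/G, transversion), site 15 (A/G, transition), site 16 (C/T, transition), site 24 (G/A, transition), site 27 (T/C, transition).
Of the 7 differences, 6 transitions and 1 transversion over 35 sites: P = 6/35 = 0.171429, Q = 1/35 = 0.028571.
d = −0.5·ln(0.628571) − 0.25·ln(0.942858) = −0.5·(-0.464306) − 0.25·(-0.058840) = 0.2469.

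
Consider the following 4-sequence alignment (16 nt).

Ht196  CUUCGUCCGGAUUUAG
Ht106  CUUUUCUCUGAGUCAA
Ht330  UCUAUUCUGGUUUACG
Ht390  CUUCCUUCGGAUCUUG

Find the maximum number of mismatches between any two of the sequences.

Pairwise Hamming distances:
  Ht196 vs Ht106: 8
  Ht196 vs Ht330: 8
  Ht196 vs Ht390: 4
  Ht106 vs Ht330: 12
  Ht106 vs Ht390: 9
  Ht330 vs Ht390: 10
The largest is 12, between Ht106 and Ht330.

12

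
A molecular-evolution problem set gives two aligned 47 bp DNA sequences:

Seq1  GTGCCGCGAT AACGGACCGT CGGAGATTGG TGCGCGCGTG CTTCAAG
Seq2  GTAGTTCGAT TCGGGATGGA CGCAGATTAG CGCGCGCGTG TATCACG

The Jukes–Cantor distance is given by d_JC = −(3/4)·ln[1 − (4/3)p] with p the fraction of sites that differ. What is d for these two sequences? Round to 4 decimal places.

Differing sites — 3:G/A; 4:C/G; 5:C/T; 6:G/T; 11:A/T; 12:A/C; 13:C/G; 17:C/T; 18:C/G; 20:T/A; 23:G/C; 29:G/A; 31:T/C; 41:C/T; 42:T/A; 46:A/C.
p = 16/47 = 0.340426.
d = −0.75 · ln(1 − (4/3)·0.340426) = −0.75 · ln(0.546099) = −0.75 · (-0.604955) = 0.4537.

0.4537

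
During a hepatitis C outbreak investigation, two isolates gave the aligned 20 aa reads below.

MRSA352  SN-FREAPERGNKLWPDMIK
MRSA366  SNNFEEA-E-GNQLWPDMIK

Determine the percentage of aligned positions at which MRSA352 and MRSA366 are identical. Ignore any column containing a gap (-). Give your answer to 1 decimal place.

Excluding the 3 gap columns leaves 17 comparable sites.
The sequences differ at positions 5 (R/E), 13 (K/Q).
15 of the 17 comparable sites match, so the percent identity is 15/17 × 100 = 88.2%.

88.2%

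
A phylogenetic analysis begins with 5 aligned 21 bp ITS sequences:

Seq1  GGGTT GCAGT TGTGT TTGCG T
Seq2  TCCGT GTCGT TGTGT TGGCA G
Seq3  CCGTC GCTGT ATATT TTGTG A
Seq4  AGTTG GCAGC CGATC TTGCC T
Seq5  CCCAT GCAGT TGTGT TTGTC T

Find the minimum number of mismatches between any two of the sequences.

Pairwise Hamming distances:
  Seq1 vs Seq2: 9
  Seq1 vs Seq3: 10
  Seq1 vs Seq4: 9
  Seq1 vs Seq5: 6
  Seq2 vs Seq3: 14
  Seq2 vs Seq4: 15
  Seq2 vs Seq5: 8
  Seq3 vs Seq4: 12
  Seq3 vs Seq5: 10
  Seq4 vs Seq5: 11
The smallest is 6, between Seq1 and Seq5.

6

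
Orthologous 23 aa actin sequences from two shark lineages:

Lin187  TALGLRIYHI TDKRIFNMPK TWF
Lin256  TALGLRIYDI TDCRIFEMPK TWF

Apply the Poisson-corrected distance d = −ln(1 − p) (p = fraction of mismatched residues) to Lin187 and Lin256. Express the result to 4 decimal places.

0.1398

Differing sites — 9:H/D; 13:K/C; 17:N/E.
p = 3/23 = 0.130435.
d = −ln(1 − 0.130435) = −ln(0.869565) = 0.1398.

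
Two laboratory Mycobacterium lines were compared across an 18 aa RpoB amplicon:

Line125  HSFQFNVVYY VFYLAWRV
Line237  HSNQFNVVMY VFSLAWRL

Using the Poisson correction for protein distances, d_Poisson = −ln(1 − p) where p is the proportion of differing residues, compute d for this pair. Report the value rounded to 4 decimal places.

The sequences differ at positions 3 (F/N), 9 (Y/M), 13 (Y/S), 18 (V/L).
p = 4/18 = 0.222222.
d = −ln(1 − 0.222222) = −ln(0.777778) = 0.2513.

0.2513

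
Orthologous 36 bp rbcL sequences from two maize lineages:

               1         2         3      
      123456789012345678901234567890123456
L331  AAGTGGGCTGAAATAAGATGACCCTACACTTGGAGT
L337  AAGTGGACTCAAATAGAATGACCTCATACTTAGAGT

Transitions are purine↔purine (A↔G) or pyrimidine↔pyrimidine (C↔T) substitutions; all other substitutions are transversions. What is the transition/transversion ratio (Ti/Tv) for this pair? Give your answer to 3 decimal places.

Differing sites — 7:G/A (Ti); 10:G/C (Tv); 16:A/G (Ti); 17:G/A (Ti); 24:C/T (Ti); 25:T/C (Ti); 27:C/T (Ti); 32:G/A (Ti).
Of the 8 differences, 7 transitions and 1 transversion, so Ti/Tv = 7/1 = 7.000.

7.000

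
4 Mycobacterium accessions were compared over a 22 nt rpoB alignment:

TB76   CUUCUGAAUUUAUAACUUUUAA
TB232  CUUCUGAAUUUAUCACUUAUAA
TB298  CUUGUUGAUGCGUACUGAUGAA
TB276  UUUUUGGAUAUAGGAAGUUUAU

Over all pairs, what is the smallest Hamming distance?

Pairwise Hamming distances:
  TB76 vs TB232: 2
  TB76 vs TB298: 11
  TB76 vs TB276: 9
  TB232 vs TB298: 13
  TB232 vs TB276: 10
  TB298 vs TB276: 13
The smallest is 2, between TB76 and TB232.

2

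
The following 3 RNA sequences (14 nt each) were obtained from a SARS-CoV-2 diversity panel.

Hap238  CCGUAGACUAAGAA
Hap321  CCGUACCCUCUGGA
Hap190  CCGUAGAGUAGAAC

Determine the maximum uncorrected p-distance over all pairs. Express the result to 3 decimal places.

0.571

Pairwise Hamming distances:
  Hap238 vs Hap321: 5
  Hap238 vs Hap190: 4
  Hap321 vs Hap190: 8
The largest is 8 mismatches, between Hap321 and Hap190; p = 8/14 = 0.571.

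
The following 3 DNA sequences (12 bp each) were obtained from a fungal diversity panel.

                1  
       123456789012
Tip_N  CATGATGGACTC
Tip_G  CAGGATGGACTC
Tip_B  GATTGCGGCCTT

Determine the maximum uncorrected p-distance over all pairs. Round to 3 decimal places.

0.583

Pairwise Hamming distances:
  Tip_N vs Tip_G: 1
  Tip_N vs Tip_B: 6
  Tip_G vs Tip_B: 7
The largest is 7 mismatches, between Tip_G and Tip_B; p = 7/12 = 0.583.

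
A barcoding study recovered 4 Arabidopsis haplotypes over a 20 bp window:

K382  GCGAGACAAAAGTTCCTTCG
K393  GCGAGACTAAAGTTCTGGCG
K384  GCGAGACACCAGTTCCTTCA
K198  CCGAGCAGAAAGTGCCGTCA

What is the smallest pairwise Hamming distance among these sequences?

Pairwise Hamming distances:
  K382 vs K393: 4
  K382 vs K384: 3
  K382 vs K198: 7
  K393 vs K384: 7
  K393 vs K198: 8
  K384 vs K198: 8
The smallest is 3, between K382 and K384.

3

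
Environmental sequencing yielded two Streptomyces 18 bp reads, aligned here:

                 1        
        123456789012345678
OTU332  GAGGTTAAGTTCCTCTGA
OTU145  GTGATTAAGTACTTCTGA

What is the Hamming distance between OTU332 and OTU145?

Differing sites — 2:A/T; 4:G/A; 11:T/A; 13:C/T.
That gives 4 mismatches out of 18 aligned sites, so the Hamming distance is 4.

4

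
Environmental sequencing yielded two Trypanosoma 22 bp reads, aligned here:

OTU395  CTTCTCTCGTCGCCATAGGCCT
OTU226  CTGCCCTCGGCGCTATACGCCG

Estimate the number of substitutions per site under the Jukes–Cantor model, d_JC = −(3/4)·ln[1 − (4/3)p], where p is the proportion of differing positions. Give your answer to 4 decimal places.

Differing sites — 3:T/G; 5:T/C; 10:T/G; 14:C/T; 18:G/C; 22:T/G.
p = 6/22 = 0.272727.
d = −0.75 · ln(1 − (4/3)·0.272727) = −0.75 · ln(0.636364) = −0.75 · (-0.451985) = 0.3390.

0.3390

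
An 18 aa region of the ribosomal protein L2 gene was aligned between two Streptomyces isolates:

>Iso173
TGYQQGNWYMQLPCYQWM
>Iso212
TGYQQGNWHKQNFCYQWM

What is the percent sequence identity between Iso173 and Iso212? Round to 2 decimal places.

Mismatches occur at site 9 (Y→H), site 10 (M→K), site 12 (L→N), site 13 (P→F).
14 of the 18 sites match, so the percent identity is 14/18 × 100 = 77.78%.

77.78%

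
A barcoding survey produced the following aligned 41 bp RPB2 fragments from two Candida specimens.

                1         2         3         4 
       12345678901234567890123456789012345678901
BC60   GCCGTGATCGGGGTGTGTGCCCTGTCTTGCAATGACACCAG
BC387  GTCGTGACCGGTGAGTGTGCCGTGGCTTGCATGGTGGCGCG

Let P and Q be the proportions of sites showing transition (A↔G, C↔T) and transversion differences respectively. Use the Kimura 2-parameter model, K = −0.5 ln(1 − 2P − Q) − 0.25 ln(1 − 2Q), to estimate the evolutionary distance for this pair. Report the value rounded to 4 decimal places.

Mismatches occur at site 2 (C/T, transition), site 8 (T/C, transition), site 12 (G/T, transversion), site 14 (T/A, transversion), site 22 (C/G, transversion), site 25 (T/G, transversion), site 32 (A/T, transversion), site 33 (T/G, transversion), site 35 (A/T, transversion), site 36 (C/G, transversion), site 37 (A/G, transition), site 39 (C/G, transversion), site 40 (A/C, transversion).
Of the 13 differences, 3 transitions and 10 transversions over 41 sites: P = 3/41 = 0.073171, Q = 10/41 = 0.243902.
d = −0.5·ln(0.609756) − 0.25·ln(0.512196) = −0.5·(-0.494696) − 0.25·(-0.669048) = 0.4146.

0.4146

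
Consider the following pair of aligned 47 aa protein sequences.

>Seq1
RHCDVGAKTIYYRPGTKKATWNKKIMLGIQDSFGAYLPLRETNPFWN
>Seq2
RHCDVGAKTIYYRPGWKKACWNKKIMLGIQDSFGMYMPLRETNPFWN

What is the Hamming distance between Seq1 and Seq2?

4

The sequences differ at positions 16 (T/W), 20 (T/C), 35 (A/M), 37 (L/M).
That gives 4 mismatches out of 47 aligned sites, so the Hamming distance is 4.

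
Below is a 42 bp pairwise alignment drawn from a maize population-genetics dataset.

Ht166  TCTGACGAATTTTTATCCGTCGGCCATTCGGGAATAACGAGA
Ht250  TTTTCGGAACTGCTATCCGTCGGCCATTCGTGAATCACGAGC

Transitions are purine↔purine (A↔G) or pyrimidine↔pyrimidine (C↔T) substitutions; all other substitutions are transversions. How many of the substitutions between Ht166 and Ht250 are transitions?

3

The sequences differ at positions 2 (C/T, transition), 4 (G/T, transversion), 5 (A/C, transversion), 6 (C/G, transversion), 10 (T/C, transition), 12 (T/G, transversion), 13 (T/C, transition), 31 (G/T, transversion), 36 (A/C, transversion), 42 (A/C, transversion).
Of the 10 differences, 3 transitions and 7 transversions, so the answer is 3.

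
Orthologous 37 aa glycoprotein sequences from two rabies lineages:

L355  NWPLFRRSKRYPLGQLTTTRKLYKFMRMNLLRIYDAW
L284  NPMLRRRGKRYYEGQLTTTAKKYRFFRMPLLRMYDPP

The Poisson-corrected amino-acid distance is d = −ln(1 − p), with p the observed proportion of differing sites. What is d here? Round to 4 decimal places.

0.4754

Differing sites — 2:W/P; 3:P/M; 5:F/R; 8:S/G; 12:P/Y; 13:L/E; 20:R/A; 22:L/K; 24:K/R; 26:M/F; 29:N/P; 33:I/M; 36:A/P; 37:W/P.
p = 14/37 = 0.378378.
d = −ln(1 − 0.378378) = −ln(0.621622) = 0.4754.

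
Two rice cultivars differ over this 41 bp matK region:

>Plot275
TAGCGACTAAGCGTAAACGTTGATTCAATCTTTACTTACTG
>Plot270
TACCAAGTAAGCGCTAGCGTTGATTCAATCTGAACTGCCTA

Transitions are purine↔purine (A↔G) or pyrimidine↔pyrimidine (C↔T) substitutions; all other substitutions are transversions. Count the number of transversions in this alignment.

Differing sites — 3:G/C (Tv); 5:G/A (Ti); 7:C/G (Tv); 14:T/C (Ti); 15:A/T (Tv); 17:A/G (Ti); 32:T/G (Tv); 33:T/A (Tv); 37:T/G (Tv); 38:A/C (Tv); 41:G/A (Ti).
Of the 11 differences, 4 transitions and 7 transversions, so the answer is 7.

7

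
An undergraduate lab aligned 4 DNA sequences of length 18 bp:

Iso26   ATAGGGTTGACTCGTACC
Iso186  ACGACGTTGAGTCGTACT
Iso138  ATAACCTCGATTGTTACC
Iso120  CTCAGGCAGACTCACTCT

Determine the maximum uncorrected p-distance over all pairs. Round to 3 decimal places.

Pairwise Hamming distances:
  Iso26 vs Iso186: 6
  Iso26 vs Iso138: 7
  Iso26 vs Iso120: 9
  Iso186 vs Iso138: 8
  Iso186 vs Iso120: 10
  Iso138 vs Iso120: 12
The largest is 12 mismatches, between Iso138 and Iso120; p = 12/18 = 0.667.

0.667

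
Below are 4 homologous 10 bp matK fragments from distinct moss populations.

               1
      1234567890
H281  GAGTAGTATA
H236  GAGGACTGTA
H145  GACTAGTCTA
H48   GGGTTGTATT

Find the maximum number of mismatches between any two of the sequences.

Pairwise Hamming distances:
  H281 vs H236: 3
  H281 vs H145: 2
  H281 vs H48: 3
  H236 vs H145: 4
  H236 vs H48: 6
  H145 vs H48: 5
The largest is 6, between H236 and H48.

6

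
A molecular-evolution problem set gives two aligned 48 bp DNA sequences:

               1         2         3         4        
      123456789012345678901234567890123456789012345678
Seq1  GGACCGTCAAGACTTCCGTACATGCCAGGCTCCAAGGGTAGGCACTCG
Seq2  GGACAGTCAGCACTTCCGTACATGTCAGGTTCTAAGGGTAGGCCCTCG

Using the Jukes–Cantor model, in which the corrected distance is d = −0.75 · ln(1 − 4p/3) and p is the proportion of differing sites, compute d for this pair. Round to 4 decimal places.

0.1622

Mismatches occur at site 5 (C→A), site 10 (A→G), site 11 (G→C), site 25 (C→T), site 30 (C→T), site 33 (C→T), site 44 (A→C).
p = 7/48 = 0.145833.
d = −0.75 · ln(1 − (4/3)·0.145833) = −0.75 · ln(0.805556) = −0.75 · (-0.216223) = 0.1622.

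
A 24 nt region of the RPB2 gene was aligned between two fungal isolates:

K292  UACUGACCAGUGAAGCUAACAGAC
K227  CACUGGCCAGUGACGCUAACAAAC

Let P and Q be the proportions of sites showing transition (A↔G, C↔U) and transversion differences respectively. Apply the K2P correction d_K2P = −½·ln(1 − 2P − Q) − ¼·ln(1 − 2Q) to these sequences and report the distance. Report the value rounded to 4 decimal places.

Differing sites — 1:U/C (Ti); 6:A/G (Ti); 14:A/C (Tv); 22:G/A (Ti).
Of the 4 differences, 3 transitions and 1 transversion over 24 sites: P = 3/24 = 0.125000, Q = 1/24 = 0.041667.
d = −0.5·ln(0.708333) − 0.25·ln(0.916666) = −0.5·(-0.344841) − 0.25·(-0.087012) = 0.1942.

0.1942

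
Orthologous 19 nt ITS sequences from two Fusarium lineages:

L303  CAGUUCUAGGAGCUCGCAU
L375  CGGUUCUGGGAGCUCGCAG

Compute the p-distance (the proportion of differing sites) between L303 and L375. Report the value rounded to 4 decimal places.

The sequences differ at positions 2 (A/G), 8 (A/G), 19 (U/G).
There are 3 differences over 19 sites, so p = 3/19 = 0.1579.

0.1579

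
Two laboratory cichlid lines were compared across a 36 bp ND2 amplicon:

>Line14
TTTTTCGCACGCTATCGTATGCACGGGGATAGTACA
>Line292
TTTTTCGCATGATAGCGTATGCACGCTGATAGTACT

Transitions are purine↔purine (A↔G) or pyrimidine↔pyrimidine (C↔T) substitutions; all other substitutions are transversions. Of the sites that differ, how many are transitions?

1

Differing sites — 10:C/T (Ti); 12:C/A (Tv); 15:T/G (Tv); 26:G/C (Tv); 27:G/T (Tv); 36:A/T (Tv).
Of the 6 differences, 1 transition and 5 transversions, so the answer is 1.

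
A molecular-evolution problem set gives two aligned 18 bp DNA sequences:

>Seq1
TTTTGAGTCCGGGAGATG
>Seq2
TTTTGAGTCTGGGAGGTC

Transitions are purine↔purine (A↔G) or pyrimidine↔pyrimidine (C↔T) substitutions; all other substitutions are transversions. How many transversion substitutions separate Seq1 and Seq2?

1

The sequences differ at positions 10 (C/T, transition), 16 (A/G, transition), 18 (G/C, transversion).
Of the 3 differences, 2 transitions and 1 transversion, so the answer is 1.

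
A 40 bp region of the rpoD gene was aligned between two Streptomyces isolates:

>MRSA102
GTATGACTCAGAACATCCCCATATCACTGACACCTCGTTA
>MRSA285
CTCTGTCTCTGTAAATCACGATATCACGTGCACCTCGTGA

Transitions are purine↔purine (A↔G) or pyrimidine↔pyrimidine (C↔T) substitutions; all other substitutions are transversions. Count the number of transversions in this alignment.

Mismatches occur at site 1 (G→C, transversion), site 3 (A→C, transversion), site 6 (A→T, transversion), site 10 (A→T, transversion), site 12 (A→T, transversion), site 14 (C→A, transversion), site 18 (C→A, transversion), site 20 (C→G, transversion), site 28 (T→G, transversion), site 29 (G→T, transversion), site 30 (A→G, transition), site 39 (T→G, transversion).
Of the 12 differences, 1 transition and 11 transversions, so the answer is 11.

11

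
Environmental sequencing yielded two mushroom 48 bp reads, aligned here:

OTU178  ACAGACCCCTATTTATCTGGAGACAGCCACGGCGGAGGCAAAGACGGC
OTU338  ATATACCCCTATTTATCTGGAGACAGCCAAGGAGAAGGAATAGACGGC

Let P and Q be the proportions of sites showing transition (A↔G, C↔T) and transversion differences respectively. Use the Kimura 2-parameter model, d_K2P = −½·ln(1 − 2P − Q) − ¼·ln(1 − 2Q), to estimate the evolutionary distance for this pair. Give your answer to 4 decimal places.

0.1622

Mismatches occur at site 2 (C/T, transition), site 4 (G/T, transversion), site 30 (C/A, transversion), site 33 (C/A, transversion), site 35 (G/A, transition), site 39 (C/A, transversion), site 41 (A/T, transversion).
Of the 7 differences, 2 transitions and 5 transversions over 48 sites: P = 2/48 = 0.041667, Q = 5/48 = 0.104167.
d = −0.5·ln(0.812499) − 0.25·ln(0.791666) = −0.5·(-0.207641) − 0.25·(-0.233616) = 0.1622.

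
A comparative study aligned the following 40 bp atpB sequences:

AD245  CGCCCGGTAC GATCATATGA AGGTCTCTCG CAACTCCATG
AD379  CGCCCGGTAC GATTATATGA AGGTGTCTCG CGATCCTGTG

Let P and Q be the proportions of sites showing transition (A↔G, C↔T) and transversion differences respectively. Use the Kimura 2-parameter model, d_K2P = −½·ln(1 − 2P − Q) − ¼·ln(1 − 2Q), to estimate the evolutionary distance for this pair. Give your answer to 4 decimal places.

0.2093

Differing sites — 14:C/T (Ti); 25:C/G (Tv); 32:A/G (Ti); 34:C/T (Ti); 35:T/C (Ti); 37:C/T (Ti); 38:A/G (Ti).
Of the 7 differences, 6 transitions and 1 transversion over 40 sites: P = 6/40 = 0.150000, Q = 1/40 = 0.025000.
d = −0.5·ln(0.675000) − 0.25·ln(0.950000) = −0.5·(-0.393043) − 0.25·(-0.051293) = 0.2093.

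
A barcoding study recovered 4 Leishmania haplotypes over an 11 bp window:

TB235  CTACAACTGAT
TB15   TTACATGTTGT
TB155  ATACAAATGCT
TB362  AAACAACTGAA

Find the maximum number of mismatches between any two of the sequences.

Pairwise Hamming distances:
  TB235 vs TB15: 5
  TB235 vs TB155: 3
  TB235 vs TB362: 3
  TB15 vs TB155: 5
  TB15 vs TB362: 7
  TB155 vs TB362: 4
The largest is 7, between TB15 and TB362.

7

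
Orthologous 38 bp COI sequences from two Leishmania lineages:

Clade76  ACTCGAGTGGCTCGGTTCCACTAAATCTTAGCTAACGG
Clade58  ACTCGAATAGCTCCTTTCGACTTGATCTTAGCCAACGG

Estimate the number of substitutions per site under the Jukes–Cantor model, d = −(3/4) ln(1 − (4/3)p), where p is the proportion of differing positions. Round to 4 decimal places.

Mismatches occur at site 7 (G/A), site 9 (G/A), site 14 (G/C), site 15 (G/T), site 19 (C/G), site 23 (A/T), site 24 (A/G), site 33 (T/C).
p = 8/38 = 0.210526.
d = −0.75 · ln(1 − (4/3)·0.210526) = −0.75 · ln(0.719299) = −0.75 · (-0.329478) = 0.2471.

0.2471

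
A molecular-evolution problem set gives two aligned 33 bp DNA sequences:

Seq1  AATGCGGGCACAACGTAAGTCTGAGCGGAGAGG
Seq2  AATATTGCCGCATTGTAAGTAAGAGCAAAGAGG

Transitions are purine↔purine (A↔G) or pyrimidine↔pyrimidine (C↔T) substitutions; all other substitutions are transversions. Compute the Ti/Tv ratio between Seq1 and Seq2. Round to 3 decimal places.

Mismatches occur at site 4 (G/A, transition), site 5 (C/T, transition), site 6 (G/T, transversion), site 8 (G/C, transversion), site 10 (A/G, transition), site 13 (A/T, transversion), site 14 (C/T, transition), site 21 (C/A, transversion), site 22 (T/A, transversion), site 27 (G/A, transition), site 28 (G/A, transition).
Of the 11 differences, 6 transitions and 5 transversions, so Ti/Tv = 6/5 = 1.200.

1.200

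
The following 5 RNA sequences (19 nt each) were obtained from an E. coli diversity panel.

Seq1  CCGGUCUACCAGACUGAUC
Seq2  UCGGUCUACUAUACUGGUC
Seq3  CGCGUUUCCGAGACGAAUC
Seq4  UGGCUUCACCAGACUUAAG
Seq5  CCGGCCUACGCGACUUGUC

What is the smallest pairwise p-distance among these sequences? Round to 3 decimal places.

0.211

Pairwise Hamming distances:
  Seq1 vs Seq2: 4
  Seq1 vs Seq3: 7
  Seq1 vs Seq4: 8
  Seq1 vs Seq5: 5
  Seq2 vs Seq3: 10
  Seq2 vs Seq4: 10
  Seq2 vs Seq5: 6
  Seq3 vs Seq4: 10
  Seq3 vs Seq5: 9
  Seq4 vs Seq5: 11
The smallest is 4 mismatches, between Seq1 and Seq2; p = 4/19 = 0.211.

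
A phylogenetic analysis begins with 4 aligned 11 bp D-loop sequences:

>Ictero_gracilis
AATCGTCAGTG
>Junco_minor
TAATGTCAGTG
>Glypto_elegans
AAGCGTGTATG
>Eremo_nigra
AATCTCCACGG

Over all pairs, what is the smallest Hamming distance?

3

Pairwise Hamming distances:
  Ictero_gracilis vs Junco_minor: 3
  Ictero_gracilis vs Glypto_elegans: 4
  Ictero_gracilis vs Eremo_nigra: 4
  Junco_minor vs Glypto_elegans: 6
  Junco_minor vs Eremo_nigra: 7
  Glypto_elegans vs Eremo_nigra: 7
The smallest is 3, between Ictero_gracilis and Junco_minor.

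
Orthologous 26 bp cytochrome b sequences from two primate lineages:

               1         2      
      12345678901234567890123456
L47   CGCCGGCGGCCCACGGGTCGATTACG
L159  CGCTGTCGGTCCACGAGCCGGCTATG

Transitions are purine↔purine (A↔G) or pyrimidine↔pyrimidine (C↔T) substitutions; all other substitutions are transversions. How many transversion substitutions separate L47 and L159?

The sequences differ at positions 4 (C/T, transition), 6 (G/T, transversion), 10 (C/T, transition), 16 (G/A, transition), 18 (T/C, transition), 21 (A/G, transition), 22 (T/C, transition), 25 (C/T, transition).
Of the 8 differences, 7 transitions and 1 transversion, so the answer is 1.

1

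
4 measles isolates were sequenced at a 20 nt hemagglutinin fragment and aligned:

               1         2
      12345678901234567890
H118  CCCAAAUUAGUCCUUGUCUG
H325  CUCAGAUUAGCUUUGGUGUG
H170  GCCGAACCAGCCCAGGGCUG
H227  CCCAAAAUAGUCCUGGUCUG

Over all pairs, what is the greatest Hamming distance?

Pairwise Hamming distances:
  H118 vs H325: 7
  H118 vs H170: 8
  H118 vs H227: 2
  H325 vs H170: 11
  H325 vs H227: 7
  H170 vs H227: 7
The largest is 11, between H325 and H170.

11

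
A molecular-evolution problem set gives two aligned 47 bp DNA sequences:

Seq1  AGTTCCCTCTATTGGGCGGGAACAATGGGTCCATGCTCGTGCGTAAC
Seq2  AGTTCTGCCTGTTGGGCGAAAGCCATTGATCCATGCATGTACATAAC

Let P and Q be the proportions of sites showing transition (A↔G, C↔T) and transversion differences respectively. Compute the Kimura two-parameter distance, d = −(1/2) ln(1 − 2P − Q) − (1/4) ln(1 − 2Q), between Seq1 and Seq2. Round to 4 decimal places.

0.4040

The sequences differ at positions 6 (C/T, transition), 7 (C/G, transversion), 8 (T/C, transition), 11 (A/G, transition), 19 (G/A, transition), 20 (G/A, transition), 22 (A/G, transition), 24 (A/C, transversion), 27 (G/T, transversion), 29 (G/A, transition), 37 (T/A, transversion), 38 (C/T, transition), 41 (G/A, transition), 43 (G/A, transition).
Of the 14 differences, 10 transitions and 4 transversions over 47 sites: P = 10/47 = 0.212766, Q = 4/47 = 0.085106.
d = −0.5·ln(0.489362) − 0.25·ln(0.829788) = −0.5·(-0.714653) − 0.25·(-0.186585) = 0.4040.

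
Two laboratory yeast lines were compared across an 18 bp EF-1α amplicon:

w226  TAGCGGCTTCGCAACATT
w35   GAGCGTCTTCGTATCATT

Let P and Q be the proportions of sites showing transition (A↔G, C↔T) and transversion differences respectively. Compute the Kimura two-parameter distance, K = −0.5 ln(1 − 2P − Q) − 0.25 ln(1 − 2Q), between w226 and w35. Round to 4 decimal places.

The sequences differ at positions 1 (T/G, transversion), 6 (G/T, transversion), 12 (C/T, transition), 14 (A/T, transversion).
Of the 4 differences, 1 transition and 3 transversions over 18 sites: P = 1/18 = 0.055556, Q = 3/18 = 0.166667.
d = −0.5·ln(0.722221) − 0.25·ln(0.666666) = −0.5·(-0.325424) − 0.25·(-0.405466) = 0.2641.

0.2641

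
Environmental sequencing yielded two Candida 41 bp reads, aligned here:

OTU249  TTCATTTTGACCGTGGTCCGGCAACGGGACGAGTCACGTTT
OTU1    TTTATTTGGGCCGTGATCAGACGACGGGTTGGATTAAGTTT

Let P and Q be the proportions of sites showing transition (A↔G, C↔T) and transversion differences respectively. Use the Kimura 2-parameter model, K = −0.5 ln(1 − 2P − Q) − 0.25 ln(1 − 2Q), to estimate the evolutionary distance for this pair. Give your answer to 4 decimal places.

0.4388

Differing sites — 3:C/T (Ti); 8:T/G (Tv); 10:A/G (Ti); 16:G/A (Ti); 19:C/A (Tv); 21:G/A (Ti); 23:A/G (Ti); 29:A/T (Tv); 30:C/T (Ti); 32:A/G (Ti); 33:G/A (Ti); 35:C/T (Ti); 37:C/A (Tv).
Of the 13 differences, 9 transitions and 4 transversions over 41 sites: P = 9/41 = 0.219512, Q = 4/41 = 0.097561.
d = −0.5·ln(0.463415) − 0.25·ln(0.804878) = −0.5·(-0.769132) − 0.25·(-0.217065) = 0.4388.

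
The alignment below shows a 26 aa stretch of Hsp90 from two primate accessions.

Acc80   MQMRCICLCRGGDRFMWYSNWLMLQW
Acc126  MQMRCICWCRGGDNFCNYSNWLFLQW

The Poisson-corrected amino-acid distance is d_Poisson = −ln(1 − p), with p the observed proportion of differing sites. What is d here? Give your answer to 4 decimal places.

0.2136

Mismatches occur at site 8 (L/W), site 14 (R/N), site 16 (M/C), site 17 (W/N), site 23 (M/F).
p = 5/26 = 0.192308.
d = −ln(1 − 0.192308) = −ln(0.807692) = 0.2136.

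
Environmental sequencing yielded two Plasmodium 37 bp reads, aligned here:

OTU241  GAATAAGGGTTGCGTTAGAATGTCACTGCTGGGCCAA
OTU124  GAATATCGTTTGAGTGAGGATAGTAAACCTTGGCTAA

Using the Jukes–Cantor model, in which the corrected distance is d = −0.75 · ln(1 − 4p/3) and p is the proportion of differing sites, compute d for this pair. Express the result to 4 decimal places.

0.5266

Mismatches occur at site 6 (A/T), site 7 (G/C), site 9 (G/T), site 13 (C/A), site 16 (T/G), site 19 (A/G), site 22 (G/A), site 23 (T/G), site 24 (C/T), site 26 (C/A), site 27 (T/A), site 28 (G/C), site 31 (G/T), site 35 (C/T).
p = 14/37 = 0.378378.
d = −0.75 · ln(1 − (4/3)·0.378378) = −0.75 · ln(0.495496) = −0.75 · (-0.702196) = 0.5266.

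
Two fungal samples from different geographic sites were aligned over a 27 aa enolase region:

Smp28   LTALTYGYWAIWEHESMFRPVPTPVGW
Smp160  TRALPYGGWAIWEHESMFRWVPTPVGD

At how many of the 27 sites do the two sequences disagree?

6

Mismatches occur at site 1 (L↔T), site 2 (T↔R), site 5 (T↔P), site 8 (Y↔G), site 20 (P↔W), site 27 (W↔D).
That gives 6 mismatches out of 27 aligned sites, so the Hamming distance is 6.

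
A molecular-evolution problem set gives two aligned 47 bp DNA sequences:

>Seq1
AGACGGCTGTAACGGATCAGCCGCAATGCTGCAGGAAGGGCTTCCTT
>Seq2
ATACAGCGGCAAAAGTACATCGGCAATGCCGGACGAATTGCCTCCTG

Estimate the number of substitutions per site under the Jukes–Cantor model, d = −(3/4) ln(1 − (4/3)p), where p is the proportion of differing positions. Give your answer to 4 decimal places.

0.4937

Differing sites — 2:G/T; 5:G/A; 8:T/G; 10:T/C; 13:C/A; 14:G/A; 16:A/T; 17:T/A; 20:G/T; 22:C/G; 30:T/C; 32:C/G; 34:G/C; 38:G/T; 39:G/T; 42:T/C; 47:T/G.
p = 17/47 = 0.361702.
d = −0.75 · ln(1 − (4/3)·0.361702) = −0.75 · ln(0.517731) = −0.75 · (-0.658299) = 0.4937.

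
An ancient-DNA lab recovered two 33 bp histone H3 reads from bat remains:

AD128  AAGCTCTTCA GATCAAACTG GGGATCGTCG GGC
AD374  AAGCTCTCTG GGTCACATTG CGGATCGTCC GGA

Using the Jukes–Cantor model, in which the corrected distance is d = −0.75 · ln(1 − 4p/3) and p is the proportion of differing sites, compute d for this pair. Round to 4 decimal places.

Mismatches occur at site 8 (T↔C), site 9 (C↔T), site 10 (A↔G), site 12 (A↔G), site 16 (A↔C), site 18 (C↔T), site 21 (G↔C), site 30 (G↔C), site 33 (C↔A).
p = 9/33 = 0.272727.
d = −0.75 · ln(1 − (4/3)·0.272727) = −0.75 · ln(0.636364) = −0.75 · (-0.451985) = 0.3390.

0.3390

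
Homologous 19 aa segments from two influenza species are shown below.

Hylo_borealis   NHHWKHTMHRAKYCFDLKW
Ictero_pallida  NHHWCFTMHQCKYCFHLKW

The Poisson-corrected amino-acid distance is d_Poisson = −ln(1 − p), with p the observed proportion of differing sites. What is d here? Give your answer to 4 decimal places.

Differing sites — 5:K/C; 6:H/F; 10:R/Q; 11:A/C; 16:D/H.
p = 5/19 = 0.263158.
d = −ln(1 − 0.263158) = −ln(0.736842) = 0.3054.

0.3054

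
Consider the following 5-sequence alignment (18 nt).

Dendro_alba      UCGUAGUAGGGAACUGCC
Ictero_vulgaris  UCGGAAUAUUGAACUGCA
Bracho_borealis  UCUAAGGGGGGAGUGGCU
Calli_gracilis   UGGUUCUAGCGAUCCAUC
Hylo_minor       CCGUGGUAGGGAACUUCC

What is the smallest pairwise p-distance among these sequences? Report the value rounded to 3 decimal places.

0.167

Pairwise Hamming distances:
  Dendro_alba vs Ictero_vulgaris: 5
  Dendro_alba vs Bracho_borealis: 8
  Dendro_alba vs Calli_gracilis: 8
  Dendro_alba vs Hylo_minor: 3
  Ictero_vulgaris vs Bracho_borealis: 11
  Ictero_vulgaris vs Calli_gracilis: 11
  Ictero_vulgaris vs Hylo_minor: 8
  Bracho_borealis vs Calli_gracilis: 14
  Bracho_borealis vs Hylo_minor: 11
  Calli_gracilis vs Hylo_minor: 9
The smallest is 3 mismatches, between Dendro_alba and Hylo_minor; p = 3/18 = 0.167.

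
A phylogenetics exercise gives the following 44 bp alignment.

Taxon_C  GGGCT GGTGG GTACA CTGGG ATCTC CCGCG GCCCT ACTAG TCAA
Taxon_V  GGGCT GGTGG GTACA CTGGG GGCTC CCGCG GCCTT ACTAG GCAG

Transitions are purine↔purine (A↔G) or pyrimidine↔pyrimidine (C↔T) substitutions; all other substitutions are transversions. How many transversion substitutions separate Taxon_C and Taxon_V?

2

Mismatches occur at site 21 (A↔G, transition), site 22 (T↔G, transversion), site 34 (C↔T, transition), site 41 (T↔G, transversion), site 44 (A↔G, transition).
Of the 5 differences, 3 transitions and 2 transversions, so the answer is 2.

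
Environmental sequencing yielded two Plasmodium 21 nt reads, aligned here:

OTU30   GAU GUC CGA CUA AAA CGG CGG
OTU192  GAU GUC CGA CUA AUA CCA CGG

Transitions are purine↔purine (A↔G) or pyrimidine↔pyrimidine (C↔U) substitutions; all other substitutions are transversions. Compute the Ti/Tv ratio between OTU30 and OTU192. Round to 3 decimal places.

Mismatches occur at site 14 (A/U, transversion), site 17 (G/C, transversion), site 18 (G/A, transition).
Of the 3 differences, 1 transition and 2 transversions, so Ti/Tv = 1/2 = 0.500.

0.500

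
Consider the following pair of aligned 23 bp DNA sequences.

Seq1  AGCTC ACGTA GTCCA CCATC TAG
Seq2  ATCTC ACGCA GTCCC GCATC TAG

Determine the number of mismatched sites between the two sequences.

Differing sites — 2:G/T; 9:T/C; 15:A/C; 16:C/G.
That gives 4 mismatches out of 23 aligned sites, so the Hamming distance is 4.

4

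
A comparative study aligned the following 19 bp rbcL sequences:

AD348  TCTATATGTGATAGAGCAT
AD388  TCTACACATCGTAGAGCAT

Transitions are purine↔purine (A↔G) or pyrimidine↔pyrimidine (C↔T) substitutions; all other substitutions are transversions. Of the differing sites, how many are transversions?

The sequences differ at positions 5 (T/C, transition), 7 (T/C, transition), 8 (G/A, transition), 10 (G/C, transversion), 11 (A/G, transition).
Of the 5 differences, 4 transitions and 1 transversion, so the answer is 1.

1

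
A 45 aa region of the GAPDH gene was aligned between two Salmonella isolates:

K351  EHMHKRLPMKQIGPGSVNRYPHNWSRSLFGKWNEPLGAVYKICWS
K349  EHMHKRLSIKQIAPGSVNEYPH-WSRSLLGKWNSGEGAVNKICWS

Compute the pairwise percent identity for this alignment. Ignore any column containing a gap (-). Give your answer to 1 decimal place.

Excluding the 1 gap column leaves 44 comparable sites.
Mismatches occur at site 8 (P→S), site 9 (M→I), site 13 (G→A), site 19 (R→E), site 29 (F→L), site 34 (E→S), site 35 (P→G), site 36 (L→E), site 40 (Y→N).
35 of the 44 comparable sites match, so the percent identity is 35/44 × 100 = 79.5%.

79.5%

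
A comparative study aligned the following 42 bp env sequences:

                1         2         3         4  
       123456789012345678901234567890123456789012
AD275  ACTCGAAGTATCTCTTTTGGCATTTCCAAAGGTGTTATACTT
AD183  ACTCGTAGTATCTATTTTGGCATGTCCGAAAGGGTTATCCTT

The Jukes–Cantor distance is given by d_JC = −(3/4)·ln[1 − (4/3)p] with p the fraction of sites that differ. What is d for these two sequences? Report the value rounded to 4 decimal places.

0.1885

Mismatches occur at site 6 (A/T), site 14 (C/A), site 24 (T/G), site 28 (A/G), site 31 (G/A), site 33 (T/G), site 39 (A/C).
p = 7/42 = 0.166667.
d = −0.75 · ln(1 − (4/3)·0.166667) = −0.75 · ln(0.777777) = −0.75 · (-0.251315) = 0.1885.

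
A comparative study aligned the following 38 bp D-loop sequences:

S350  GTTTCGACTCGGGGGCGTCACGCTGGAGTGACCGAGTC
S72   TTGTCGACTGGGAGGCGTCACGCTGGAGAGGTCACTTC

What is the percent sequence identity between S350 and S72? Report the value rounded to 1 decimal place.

The sequences differ at positions 1 (G/T), 3 (T/G), 10 (C/G), 13 (G/A), 29 (T/A), 31 (A/G), 32 (C/T), 34 (G/A), 35 (A/C), 36 (G/T).
28 of the 38 sites match, so the percent identity is 28/38 × 100 = 73.7%.

73.7%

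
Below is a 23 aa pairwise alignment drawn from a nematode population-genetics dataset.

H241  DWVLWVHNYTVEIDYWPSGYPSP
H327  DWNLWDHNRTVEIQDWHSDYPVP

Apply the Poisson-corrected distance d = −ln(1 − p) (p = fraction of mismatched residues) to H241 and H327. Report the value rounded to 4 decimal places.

Mismatches occur at site 3 (V↔N), site 6 (V↔D), site 9 (Y↔R), site 14 (D↔Q), site 15 (Y↔D), site 17 (P↔H), site 19 (G↔D), site 22 (S↔V).
p = 8/23 = 0.347826.
d = −ln(1 − 0.347826) = −ln(0.652174) = 0.4274.

0.4274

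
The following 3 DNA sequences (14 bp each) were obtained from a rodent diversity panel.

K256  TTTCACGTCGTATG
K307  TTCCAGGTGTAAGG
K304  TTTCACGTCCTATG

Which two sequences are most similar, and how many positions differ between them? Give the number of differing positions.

Pairwise Hamming distances:
  K256 vs K307: 6
  K256 vs K304: 1
  K307 vs K304: 6
The smallest is 1, between K256 and K304.

1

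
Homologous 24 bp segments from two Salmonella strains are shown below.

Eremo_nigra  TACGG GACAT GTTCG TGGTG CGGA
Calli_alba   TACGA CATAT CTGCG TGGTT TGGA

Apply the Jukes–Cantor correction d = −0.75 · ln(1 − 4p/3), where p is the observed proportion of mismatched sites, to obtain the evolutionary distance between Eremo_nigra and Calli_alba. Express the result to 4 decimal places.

0.3694

The sequences differ at positions 5 (G/A), 6 (G/C), 8 (C/T), 11 (G/C), 13 (T/G), 20 (G/T), 21 (C/T).
p = 7/24 = 0.291667.
d = −0.75 · ln(1 − (4/3)·0.291667) = −0.75 · ln(0.611111) = −0.75 · (-0.492477) = 0.3694.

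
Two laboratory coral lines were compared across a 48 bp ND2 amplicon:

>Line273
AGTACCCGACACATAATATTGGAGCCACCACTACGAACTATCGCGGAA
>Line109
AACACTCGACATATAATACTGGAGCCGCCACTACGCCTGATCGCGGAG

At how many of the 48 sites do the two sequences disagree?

Mismatches occur at site 2 (G→A), site 3 (T→C), site 6 (C→T), site 12 (C→T), site 19 (T→C), site 27 (A→G), site 36 (A→C), site 37 (A→C), site 38 (C→T), site 39 (T→G), site 48 (A→G).
That gives 11 mismatches out of 48 aligned sites, so the Hamming distance is 11.

11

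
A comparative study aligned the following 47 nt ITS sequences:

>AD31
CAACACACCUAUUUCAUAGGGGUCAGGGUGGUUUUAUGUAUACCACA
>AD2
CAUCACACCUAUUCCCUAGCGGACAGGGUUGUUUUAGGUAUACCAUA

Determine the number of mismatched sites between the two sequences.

Differing sites — 3:A/U; 14:U/C; 16:A/C; 20:G/C; 23:U/A; 30:G/U; 37:U/G; 46:C/U.
That gives 8 mismatches out of 47 aligned sites, so the Hamming distance is 8.

8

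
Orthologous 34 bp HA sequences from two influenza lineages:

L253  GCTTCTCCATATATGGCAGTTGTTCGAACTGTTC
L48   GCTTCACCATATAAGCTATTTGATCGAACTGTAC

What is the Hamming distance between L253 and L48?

Mismatches occur at site 6 (T↔A), site 14 (T↔A), site 16 (G↔C), site 17 (C↔T), site 19 (G↔T), site 23 (T↔A), site 33 (T↔A).
That gives 7 mismatches out of 34 aligned sites, so the Hamming distance is 7.

7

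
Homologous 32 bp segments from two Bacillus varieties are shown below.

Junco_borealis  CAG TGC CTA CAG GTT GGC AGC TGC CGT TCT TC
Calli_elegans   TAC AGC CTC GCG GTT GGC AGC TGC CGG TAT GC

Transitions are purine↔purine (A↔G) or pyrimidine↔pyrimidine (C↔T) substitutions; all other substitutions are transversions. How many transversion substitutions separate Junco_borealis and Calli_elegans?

Differing sites — 1:C/T (Ti); 3:G/C (Tv); 4:T/A (Tv); 9:A/C (Tv); 10:C/G (Tv); 11:A/C (Tv); 27:T/G (Tv); 29:C/A (Tv); 31:T/G (Tv).
Of the 9 differences, 1 transition and 8 transversions, so the answer is 8.

8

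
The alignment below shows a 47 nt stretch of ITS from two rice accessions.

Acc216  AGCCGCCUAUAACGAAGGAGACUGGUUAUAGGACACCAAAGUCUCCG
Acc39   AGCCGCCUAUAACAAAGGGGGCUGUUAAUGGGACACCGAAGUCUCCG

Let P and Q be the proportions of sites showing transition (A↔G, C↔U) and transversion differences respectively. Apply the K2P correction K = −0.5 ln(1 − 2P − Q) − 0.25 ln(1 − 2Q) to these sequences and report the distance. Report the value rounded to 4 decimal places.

0.1696

The sequences differ at positions 14 (G/A, transition), 19 (A/G, transition), 21 (A/G, transition), 25 (G/U, transversion), 27 (U/A, transversion), 30 (A/G, transition), 38 (A/G, transition).
Of the 7 differences, 5 transitions and 2 transversions over 47 sites: P = 5/47 = 0.106383, Q = 2/47 = 0.042553.
d = −0.5·ln(0.744681) − 0.25·ln(0.914894) = −0.5·(-0.294799) − 0.25·(-0.088947) = 0.1696.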